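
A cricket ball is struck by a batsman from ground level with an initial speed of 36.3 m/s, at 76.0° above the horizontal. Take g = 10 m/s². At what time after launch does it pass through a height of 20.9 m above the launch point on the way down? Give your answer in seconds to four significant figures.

6.390 s

Resolve: vₓ = 36.30 cos 76.0° = 8.782 m/s and v_y0 = 36.30 sin 76.0° = 35.22 m/s.
Require v_y0 t − ½ g t² = 20.9, i.e. 5.000 t² − 35.22 t + 20.9 = 0.
t = [35.22 ± √(35.22² − 2·10.0·20.9)] / 10.0 = (35.22 ± 28.68) / 10.0, so t = 0.6541 s or t = 6.390 s.
The descending-branch root is 6.390 s.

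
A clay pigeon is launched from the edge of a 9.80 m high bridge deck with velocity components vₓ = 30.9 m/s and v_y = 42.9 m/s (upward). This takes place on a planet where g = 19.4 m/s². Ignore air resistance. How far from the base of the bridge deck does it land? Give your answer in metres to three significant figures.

143 m

With up positive and y = 0 at the ground: y(t) = 9.80 + (42.90) t − 9.700 t². Setting y = 0 and taking the positive root: t = [42.90 + √(42.90² + 2·19.4·9.80)] / 19.4 = (42.90 + 47.12) / 19.4 = 4.640 s.
Horizontal distance: R = vₓ t = 30.90 × 4.640 = 143.4 m.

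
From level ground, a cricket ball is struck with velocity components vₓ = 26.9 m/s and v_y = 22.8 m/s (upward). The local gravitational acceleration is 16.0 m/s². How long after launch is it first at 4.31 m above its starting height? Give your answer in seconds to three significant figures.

Height y(t) = 22.80 t − 8.000 t² = 4.31 gives 8.000 t² − 22.80 t + 4.31 = 0.
t = [22.80 ± √(22.80² − 2·16.0·4.31)] / 16.0 = (22.80 ± 19.54) / 16.0, so t = 0.2036 s or t = 2.646 s.
The first (ascending) time is 0.2036 s.

0.204 s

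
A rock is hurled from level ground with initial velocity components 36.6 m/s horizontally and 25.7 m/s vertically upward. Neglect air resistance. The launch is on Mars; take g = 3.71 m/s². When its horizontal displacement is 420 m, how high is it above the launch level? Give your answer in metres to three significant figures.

50.6 m

Time to reach x = 420 m: t = x/vₓ = 420/36.60 = 11.48 s.
Height: y = v_y0 t − ½ g t² = 25.70 × 11.48 − 1.855 × 11.48² = 294.9 − 244.3 = 50.64 m.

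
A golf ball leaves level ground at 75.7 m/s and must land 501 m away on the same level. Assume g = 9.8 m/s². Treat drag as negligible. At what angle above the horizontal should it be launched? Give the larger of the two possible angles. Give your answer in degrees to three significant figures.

From R = (v₀²/g) sin 2θ: sin 2θ = 9.80 × 501 / 5730.5 = 0.8568.
2θ = 58.96° or 180° − 58.96° = 121.0°, so θ = 29.48° or 60.52°.
The larger angle is 60.52°.

60.5°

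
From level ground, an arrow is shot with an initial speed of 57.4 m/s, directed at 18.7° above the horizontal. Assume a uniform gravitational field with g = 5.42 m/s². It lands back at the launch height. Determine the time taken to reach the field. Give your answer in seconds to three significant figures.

Horizontal component vₓ = 57.40 cos 18.7° = 54.37 m/s; vertical v_y0 = 57.40 sin 18.7° = 18.40 m/s.
Landing at launch height ⇒ T = 2 v_y0 / g = 2 × 18.40 / 5.42 = 6.791 s.

6.79 s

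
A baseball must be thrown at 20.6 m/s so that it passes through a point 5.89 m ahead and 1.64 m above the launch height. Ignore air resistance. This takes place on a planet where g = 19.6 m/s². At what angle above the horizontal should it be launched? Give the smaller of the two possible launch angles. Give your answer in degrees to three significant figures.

23.8°

Trajectory: y = x tanθ − g x² (1 + tan²θ)/(2v₀²). With x = 5.89, y = 1.64, v₀ = 20.6, g = 19.6:
0.8012 tan²θ − 5.89 tanθ + (2.441) = 0.
tanθ = [5.89 ± √(5.89² − 4 × 0.8012 × (2.441))] / (2 × 0.8012) = (5.89 ± 5.184) / 1.602, giving tanθ = 0.4409 or 6.911.
θ = 23.79° or 81.77°; the smaller is 23.79°.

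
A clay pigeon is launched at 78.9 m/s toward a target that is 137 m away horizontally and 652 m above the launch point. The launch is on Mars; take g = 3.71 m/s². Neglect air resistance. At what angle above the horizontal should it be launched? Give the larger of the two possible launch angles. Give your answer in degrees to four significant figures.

Trajectory: y = x tanθ − g x² (1 + tan²θ)/(2v₀²). With x = 137, y = 652, v₀ = 78.9, g = 3.71:
5.593 tan²θ − 137 tanθ + (657.6) = 0.
tanθ = [137 ± √(137² − 4 × 5.593 × (657.6))] / (2 × 5.593) = (137 ± 63.70) / 11.19, giving tanθ = 6.553 or 17.94.
θ = 81.32° or 86.81°; the larger is 86.81°.

86.81°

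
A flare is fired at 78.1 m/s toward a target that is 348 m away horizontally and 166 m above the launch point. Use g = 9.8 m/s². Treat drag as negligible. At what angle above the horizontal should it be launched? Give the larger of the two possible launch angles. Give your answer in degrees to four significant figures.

Trajectory: y = x tanθ − g x² (1 + tan²θ)/(2v₀²). With x = 348, y = 166, v₀ = 78.1, g = 9.80:
97.29 tan²θ − 348 tanθ + (263.3) = 0.
tanθ = [348 ± √(348² − 4 × 97.29 × (263.3))] / (2 × 97.29) = (348 ± 136.6) / 194.6, giving tanθ = 1.087 or 2.490.
θ = 47.38° or 68.12°; the larger is 68.12°.

68.12°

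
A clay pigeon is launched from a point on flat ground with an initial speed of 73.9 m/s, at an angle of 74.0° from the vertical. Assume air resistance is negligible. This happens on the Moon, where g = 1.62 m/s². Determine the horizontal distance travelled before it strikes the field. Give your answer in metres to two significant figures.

1800 m

Horizontal component vₓ = 73.90 sin 74.0° = 71.04 m/s; vertical v_y0 = 73.90 cos 74.0° = 20.37 m/s.
Time aloft: T = 2 v_y0 / g = 2 × 20.37 / 1.62 = 25.15 s.
Range: R = vₓ T = 71.04 × 25.15 = 1786 m.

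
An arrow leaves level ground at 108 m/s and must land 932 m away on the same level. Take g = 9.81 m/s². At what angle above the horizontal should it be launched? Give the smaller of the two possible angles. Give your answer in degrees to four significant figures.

25.81°

R = v₀² sin 2θ / g gives sin 2θ = gR/v₀² = 9.81·932/108² = 0.7839.
2θ = 51.62° or 180° − 51.62° = 128.4°, so θ = 25.81° or 64.19°.
The smaller angle is 25.81°.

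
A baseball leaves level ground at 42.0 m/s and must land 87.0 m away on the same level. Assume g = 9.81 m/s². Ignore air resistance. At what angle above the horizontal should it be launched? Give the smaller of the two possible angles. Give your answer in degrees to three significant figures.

14.5°

From R = (v₀²/g) sin 2θ: sin 2θ = 9.81 × 87.0 / 1764.0 = 0.4838.
2θ = 28.94° or 180° − 28.94° = 151.1°, so θ = 14.47° or 75.53°.
The smaller angle is 14.47°.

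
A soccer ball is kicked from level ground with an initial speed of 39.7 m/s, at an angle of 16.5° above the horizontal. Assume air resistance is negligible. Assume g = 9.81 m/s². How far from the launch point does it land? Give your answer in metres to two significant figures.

88 m

vₓ = 39.70 cos 16.5° = 38.07 m/s; v_y0 = 39.70 sin 16.5° = 11.28 m/s.
Time aloft: T = 2 v_y0 / g = 2 × 11.28 / 9.81 = 2.299 s.
Range: R = vₓ T = 38.07 × 2.299 = 87.50 m.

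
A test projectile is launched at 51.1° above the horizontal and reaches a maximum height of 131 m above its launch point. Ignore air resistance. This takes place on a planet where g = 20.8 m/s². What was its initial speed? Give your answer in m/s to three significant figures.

At the peak v_y = 0, so v_y0 = √(2gH) = √(2 × 20.8 × 131) = 73.82 m/s.
v_y0 = v₀ sin θ ⇒ v₀ = 73.82 / sin 51.1° = 94.86 m/s.

94.9 m/s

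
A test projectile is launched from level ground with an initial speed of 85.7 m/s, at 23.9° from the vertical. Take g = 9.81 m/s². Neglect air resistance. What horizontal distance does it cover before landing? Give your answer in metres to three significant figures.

Components: vₓ = 85.70 sin 23.9° = 34.72 m/s, v_y0 = 85.70 cos 23.9° = 78.35 m/s.
Time aloft: T = 2 v_y0 / g = 2 × 78.35 / 9.81 = 15.97 s.
Horizontal distance R = vₓ T = 34.72 × 15.97 = 554.6 m.

555 m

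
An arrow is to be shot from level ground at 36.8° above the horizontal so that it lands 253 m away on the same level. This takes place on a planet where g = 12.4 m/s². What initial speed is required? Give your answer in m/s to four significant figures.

57.19 m/s

On level ground R = v₀² sin 2θ / g ⇒ v₀ = √(gR / sin 2θ).
v₀ = √(12.4 × 253 / sin 73.60°) = √(3137 / 0.9593) = √3270.3 = 57.19 m/s.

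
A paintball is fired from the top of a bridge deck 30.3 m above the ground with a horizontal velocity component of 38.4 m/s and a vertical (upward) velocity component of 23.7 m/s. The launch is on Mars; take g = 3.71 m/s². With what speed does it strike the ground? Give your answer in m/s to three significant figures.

47.6 m/s

With up positive and y = 0 at the ground: y(t) = 30.3 + (23.70) t − 1.855 t². Setting y = 0 and taking the positive root: t = [23.70 + √(23.70² + 2·3.71·30.3)] / 3.71 = (23.70 + 28.04) / 3.71 = 13.95 s.
Vertical velocity at impact: v_y = v_y0 − g t = 23.70 − 3.71 × 13.95 = −28.04 m/s.
Speed: |v| = √(vₓ² + v_y²) = √(38.40² + 28.04²) = 47.55 m/s.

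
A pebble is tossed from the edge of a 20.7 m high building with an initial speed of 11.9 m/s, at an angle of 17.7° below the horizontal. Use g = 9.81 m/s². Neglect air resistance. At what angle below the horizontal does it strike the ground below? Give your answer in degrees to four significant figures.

Components: vₓ = 11.90 cos 17.7° = 11.34 m/s, v_y0 = −3.618 m/s (downward).
The projectile lands when y = 20.7 + (−3.618) t − ½·9.81·t² = 0. Positive root: t = (−3.618 + √(3.618² + 2·9.81·20.7)) / 9.81 = (−3.618 + 20.47) / 9.81 = 1.718 s.
At impact: v_y = v_y0 − g t = −20.47 m/s; vₓ = 11.34 m/s.
Angle below horizontal: arctan(|v_y|/vₓ) = arctan(20.47/11.34) = 61.03°.

61.03°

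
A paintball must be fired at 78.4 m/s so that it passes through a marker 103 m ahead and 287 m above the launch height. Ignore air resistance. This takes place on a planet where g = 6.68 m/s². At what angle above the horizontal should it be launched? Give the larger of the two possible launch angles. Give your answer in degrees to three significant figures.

Trajectory: y = x tanθ − g x² (1 + tan²θ)/(2v₀²). With x = 103, y = 287, v₀ = 78.4, g = 6.68:
5.765 tan²θ − 103 tanθ + (292.8) = 0.
tanθ = [103 ± √(103² − 4 × 5.765 × (292.8))] / (2 × 5.765) = (103 ± 62.11) / 11.53, giving tanθ = 3.546 or 14.32.
θ = 74.25° or 86.01°; the larger is 86.01°.

86.0°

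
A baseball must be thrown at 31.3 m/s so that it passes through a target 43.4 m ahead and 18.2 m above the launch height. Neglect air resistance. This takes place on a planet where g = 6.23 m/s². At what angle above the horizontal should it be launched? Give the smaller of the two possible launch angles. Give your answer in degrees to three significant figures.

Trajectory: y = x tanθ − g x² (1 + tan²θ)/(2v₀²). With x = 43.4, y = 18.2, v₀ = 31.3, g = 6.23:
5.989 tan²θ − 43.4 tanθ + (24.19) = 0.
tanθ = [43.4 ± √(43.4² − 4 × 5.989 × (24.19))] / (2 × 5.989) = (43.4 ± 36.11) / 11.98, giving tanθ = 0.6084 or 6.638.
θ = 31.32° or 81.43°; the smaller is 31.32°.

31.3°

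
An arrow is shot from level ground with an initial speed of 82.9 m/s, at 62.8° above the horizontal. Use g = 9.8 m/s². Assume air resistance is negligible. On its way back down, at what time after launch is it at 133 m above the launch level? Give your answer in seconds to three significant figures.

Horizontal component vₓ = 82.90 cos 62.8° = 37.89 m/s; vertical v_y0 = 82.90 sin 62.8° = 73.73 m/s.
Require v_y0 t − ½ g t² = 133, i.e. 4.900 t² − 73.73 t + 133 = 0.
t = [73.73 ± √(73.73² − 2·9.80·133)] / 9.80 = (73.73 ± 53.19) / 9.80, so t = 2.096 s or t = 12.95 s.
The descending-branch root is 12.95 s.

13.0 s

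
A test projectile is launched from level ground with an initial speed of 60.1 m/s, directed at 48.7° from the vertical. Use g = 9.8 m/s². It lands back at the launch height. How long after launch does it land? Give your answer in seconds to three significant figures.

8.10 s

Resolve: vₓ = 60.10 sin 48.7° = 45.15 m/s and v_y0 = 60.10 cos 48.7° = 39.67 m/s.
It returns to y = 0 when t = 2 v_y0 / g = 2(39.67)/9.80 = 8.095 s.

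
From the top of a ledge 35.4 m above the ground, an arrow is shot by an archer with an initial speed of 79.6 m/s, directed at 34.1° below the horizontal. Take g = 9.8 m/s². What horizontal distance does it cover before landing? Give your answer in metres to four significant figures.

48.39 m

Resolve: vₓ = 79.60 cos 34.1° = 65.91 m/s and v_y0 = −44.63 m/s (downward).
Vertical motion (up positive, ground at y = 0): 4.900 t² − (−44.63) t − 35.4 = 0, so t = (−44.63 + √(44.63² + 2·9.80·35.4)) / 9.80 = (−44.63 + 51.82) / 9.80 = 0.7341 s.
Horizontal distance: R = vₓ t = 65.91 × 0.7341 = 48.39 m.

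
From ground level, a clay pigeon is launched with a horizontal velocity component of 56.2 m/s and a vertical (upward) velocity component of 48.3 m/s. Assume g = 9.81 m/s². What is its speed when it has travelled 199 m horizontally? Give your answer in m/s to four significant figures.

57.81 m/s

At x = 199 m, t = x/vₓ = 199/56.20 = 3.541 s.
Vertical velocity there: v_y = v_y0 − g t = 48.30 − 9.81 × 3.541 = 13.56 m/s.
Speed: √(vₓ² + v_y²) = √(56.20² + 13.56²) = 57.81 m/s.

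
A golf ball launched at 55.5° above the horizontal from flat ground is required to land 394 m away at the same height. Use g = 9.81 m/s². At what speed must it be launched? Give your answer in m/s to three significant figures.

From R = (v₀² / g) sin 2θ: v₀ = √(gR / sin 2θ).
v₀ = √(9.81 × 394 / sin 111.0°) = √(3865 / 0.9336) = √4140.1 = 64.34 m/s.

64.3 m/s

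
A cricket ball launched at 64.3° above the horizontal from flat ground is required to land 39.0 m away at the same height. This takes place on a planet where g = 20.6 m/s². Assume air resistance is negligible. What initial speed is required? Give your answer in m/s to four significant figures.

On level ground R = v₀² sin 2θ / g ⇒ v₀ = √(gR / sin 2θ).
v₀ = √(20.6 × 39.0 / sin 128.6°) = √(803.4 / 0.7815) = √1028.0 = 32.06 m/s.

32.06 m/s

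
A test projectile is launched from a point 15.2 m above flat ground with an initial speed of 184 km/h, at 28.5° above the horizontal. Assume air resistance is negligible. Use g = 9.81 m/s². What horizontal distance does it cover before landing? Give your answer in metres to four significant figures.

Convert: 184 km/h = 184/3.6 = 51.11 m/s.
Horizontal component vₓ = 51.11 cos 28.5° = 44.92 m/s; vertical v_y0 = 51.11 sin 28.5° = 24.39 m/s.
With up positive and y = 0 at the ground: y(t) = 15.2 + (24.39) t − 4.905 t². Setting y = 0 and taking the positive root: t = [24.39 + √(24.39² + 2·9.81·15.2)] / 9.81 = (24.39 + 29.88) / 9.81 = 5.532 s.
Horizontal distance: R = vₓ t = 44.92 × 5.532 = 248.5 m.

248.5 m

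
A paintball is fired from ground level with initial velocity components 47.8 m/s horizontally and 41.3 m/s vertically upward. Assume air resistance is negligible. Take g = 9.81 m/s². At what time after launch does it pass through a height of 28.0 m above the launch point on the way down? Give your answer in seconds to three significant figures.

Set y = v_y0 t − ½ g t² = 28.0: 4.905 t² − 41.30 t + 28.0 = 0.
t = [41.30 ± √(41.30² − 2·9.81·28.0)] / 9.81 = (41.30 ± 34.00) / 9.81, so t = 0.7436 s or t = 7.676 s.
The descending-branch root is 7.676 s.

7.68 s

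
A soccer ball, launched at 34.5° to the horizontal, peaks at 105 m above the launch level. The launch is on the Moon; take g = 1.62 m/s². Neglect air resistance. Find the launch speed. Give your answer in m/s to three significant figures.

32.6 m/s

At the peak v_y = 0, so v_y0 = √(2gH) = √(2 × 1.62 × 105) = 18.44 m/s.
v_y0 = v₀ sin θ ⇒ v₀ = 18.44 / sin 34.5° = 32.56 m/s.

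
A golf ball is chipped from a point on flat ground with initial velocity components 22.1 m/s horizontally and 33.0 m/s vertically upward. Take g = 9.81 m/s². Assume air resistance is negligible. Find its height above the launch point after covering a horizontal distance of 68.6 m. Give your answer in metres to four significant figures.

At x = 68.6 m, t = x/vₓ = 68.6/22.10 = 3.104 s.
Height: y = v_y0 t − ½ g t² = 33.00 × 3.104 − 4.905 × 3.104² = 102.4 − 47.26 = 55.17 m.

55.17 m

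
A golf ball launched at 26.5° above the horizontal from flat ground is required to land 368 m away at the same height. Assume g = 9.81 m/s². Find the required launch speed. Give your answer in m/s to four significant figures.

67.23 m/s

From R = (v₀² / g) sin 2θ: v₀ = √(gR / sin 2θ).
v₀ = √(9.81 × 368 / sin 53.00°) = √(3610 / 0.7986) = √4520.3 = 67.23 m/s.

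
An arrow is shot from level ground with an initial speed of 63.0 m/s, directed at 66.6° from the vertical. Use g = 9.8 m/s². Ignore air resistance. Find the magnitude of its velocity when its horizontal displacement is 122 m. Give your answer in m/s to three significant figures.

Components: vₓ = 63.00 sin 66.6° = 57.82 m/s, v_y0 = 63.00 cos 66.6° = 25.02 m/s.
x = vₓ t ⇒ t = 122/57.82 = 2.110 s.
Vertical velocity there: v_y = v_y0 − g t = 25.02 − 9.80 × 2.110 = 4.342 m/s.
Speed: √(vₓ² + v_y²) = √(57.82² + 4.342²) = 57.98 m/s.

58.0 m/s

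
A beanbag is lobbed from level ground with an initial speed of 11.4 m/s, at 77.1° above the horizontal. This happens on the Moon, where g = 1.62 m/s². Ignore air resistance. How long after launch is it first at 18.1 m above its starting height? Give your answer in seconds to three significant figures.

1.89 s

Resolve: vₓ = 11.40 cos 77.1° = 2.545 m/s and v_y0 = 11.40 sin 77.1° = 11.11 m/s.
Height y(t) = 11.11 t − 0.8100 t² = 18.1 gives 0.8100 t² − 11.11 t + 18.1 = 0.
Quadratic formula: t = (11.11 ± √64.839) / 1.62 = (11.11 ± 8.052) / 1.62 → t = 1.889 s or 11.83 s.
The first (ascending) time is 1.889 s.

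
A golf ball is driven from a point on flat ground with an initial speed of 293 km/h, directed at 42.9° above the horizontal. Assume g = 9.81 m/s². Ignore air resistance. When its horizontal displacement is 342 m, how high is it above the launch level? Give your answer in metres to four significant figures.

156.4 m

Convert: 293 km/h = 293/3.6 = 81.39 m/s.
Resolve: vₓ = 81.39 cos 42.9° = 59.62 m/s and v_y0 = 81.39 sin 42.9° = 55.40 m/s.
x = vₓ t ⇒ t = 342/59.62 = 5.736 s.
Height: y = v_y0 t − ½ g t² = 55.40 × 5.736 − 4.905 × 5.736² = 317.8 − 161.4 = 156.4 m.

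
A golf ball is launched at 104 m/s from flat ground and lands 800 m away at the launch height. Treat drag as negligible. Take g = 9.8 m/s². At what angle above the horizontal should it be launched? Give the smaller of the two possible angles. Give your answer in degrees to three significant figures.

Level-ground range R = v₀² sin(2θ)/g ⇒ sin(2θ) = gR/v₀² = 9.80 × 800 / 104² = 0.7249.
2θ = 46.46° or 180° − 46.46° = 133.5°, so θ = 23.23° or 66.77°.
The smaller angle is 23.23°.

23.2°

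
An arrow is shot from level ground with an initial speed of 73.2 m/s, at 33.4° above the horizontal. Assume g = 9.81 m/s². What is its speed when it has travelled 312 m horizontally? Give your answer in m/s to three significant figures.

Resolve: vₓ = 73.20 cos 33.4° = 61.11 m/s and v_y0 = 73.20 sin 33.4° = 40.30 m/s.
At x = 312 m, t = x/vₓ = 312/61.11 = 5.105 s.
Vertical velocity there: v_y = v_y0 − g t = 40.30 − 9.81 × 5.105 = −9.790 m/s.
Speed: √(vₓ² + v_y²) = √(61.11² + 9.790²) = 61.89 m/s.

61.9 m/s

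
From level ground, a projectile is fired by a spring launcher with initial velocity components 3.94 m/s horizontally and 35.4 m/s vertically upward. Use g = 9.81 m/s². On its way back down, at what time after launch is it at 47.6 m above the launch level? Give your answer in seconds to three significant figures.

5.43 s

Height y(t) = 35.40 t − 4.905 t² = 47.6 gives 4.905 t² − 35.40 t + 47.6 = 0.
Quadratic formula: t = (35.40 ± √319.25) / 9.81 = (35.40 ± 17.87) / 9.81 → t = 1.787 s or 5.430 s.
The descending-branch root is 5.430 s.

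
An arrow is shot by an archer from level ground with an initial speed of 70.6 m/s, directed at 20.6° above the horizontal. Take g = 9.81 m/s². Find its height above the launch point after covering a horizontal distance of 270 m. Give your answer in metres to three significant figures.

19.6 m

Components: vₓ = 70.60 cos 20.6° = 66.09 m/s, v_y0 = 70.60 sin 20.6° = 24.84 m/s.
x = vₓ t ⇒ t = 270/66.09 = 4.086 s.
Height: y = v_y0 t − ½ g t² = 24.84 × 4.086 − 4.905 × 4.086² = 101.5 − 81.87 = 19.61 m.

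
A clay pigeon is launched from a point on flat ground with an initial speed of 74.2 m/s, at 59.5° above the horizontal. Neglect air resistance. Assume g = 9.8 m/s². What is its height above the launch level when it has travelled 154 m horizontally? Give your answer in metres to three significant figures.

vₓ = 74.20 cos 59.5° = 37.66 m/s; v_y0 = 74.20 sin 59.5° = 63.93 m/s.
Time to reach x = 154 m: t = x/vₓ = 154/37.66 = 4.089 s.
Height: y = v_y0 t − ½ g t² = 63.93 × 4.089 − 4.900 × 4.089² = 261.4 − 81.94 = 179.5 m.

180 m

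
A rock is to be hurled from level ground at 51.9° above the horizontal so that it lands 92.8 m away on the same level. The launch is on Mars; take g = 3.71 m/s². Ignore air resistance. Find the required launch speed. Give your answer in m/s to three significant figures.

On level ground R = v₀² sin 2θ / g ⇒ v₀ = √(gR / sin 2θ).
v₀ = √(3.71 × 92.8 / sin 103.8°) = √(344.3 / 0.9711) = √354.52 = 18.83 m/s.

18.8 m/s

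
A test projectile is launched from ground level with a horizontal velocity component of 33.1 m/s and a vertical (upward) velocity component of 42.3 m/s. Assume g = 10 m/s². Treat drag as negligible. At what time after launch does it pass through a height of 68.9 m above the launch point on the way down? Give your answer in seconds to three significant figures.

Height y(t) = 42.30 t − 5.000 t² = 68.9 gives 5.000 t² − 42.30 t + 68.9 = 0.
t = [42.30 ± √(42.30² − 2·10.0·68.9)] / 10.0 = (42.30 ± 20.28) / 10.0, so t = 2.202 s or t = 6.258 s.
The descending-branch root is 6.258 s.

6.26 s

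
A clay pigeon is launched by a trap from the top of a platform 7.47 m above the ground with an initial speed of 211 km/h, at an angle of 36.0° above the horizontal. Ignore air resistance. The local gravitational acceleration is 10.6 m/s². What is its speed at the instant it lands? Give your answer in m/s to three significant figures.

59.9 m/s

Convert: 211 km/h = 211/3.6 = 58.61 m/s.
Resolve: vₓ = 58.61 cos 36.0° = 47.42 m/s and v_y0 = 58.61 sin 36.0° = 34.45 m/s.
With up positive and y = 0 at the ground: y(t) = 7.47 + (34.45) t − 5.300 t². Setting y = 0 and taking the positive root: t = [34.45 + √(34.45² + 2·10.6·7.47)] / 10.6 = (34.45 + 36.68) / 10.6 = 6.710 s.
Vertical velocity at impact: v_y = v_y0 − g t = 34.45 − 10.6 × 6.710 = −36.68 m/s.
Speed: |v| = √(vₓ² + v_y²) = √(47.42² + 36.68²) = 59.95 m/s.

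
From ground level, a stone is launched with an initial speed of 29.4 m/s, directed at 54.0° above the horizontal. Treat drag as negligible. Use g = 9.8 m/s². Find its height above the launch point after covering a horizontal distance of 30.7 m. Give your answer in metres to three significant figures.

26.8 m

Resolve: vₓ = 29.40 cos 54.0° = 17.28 m/s and v_y0 = 29.40 sin 54.0° = 23.79 m/s.
Time to reach x = 30.7 m: t = x/vₓ = 30.7/17.28 = 1.777 s.
Height: y = v_y0 t − ½ g t² = 23.79 × 1.777 − 4.900 × 1.777² = 42.25 − 15.46 = 26.79 m.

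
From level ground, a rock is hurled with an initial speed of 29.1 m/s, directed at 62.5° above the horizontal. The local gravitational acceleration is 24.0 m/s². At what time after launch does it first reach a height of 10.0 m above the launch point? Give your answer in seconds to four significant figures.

Resolve: vₓ = 29.10 cos 62.5° = 13.44 m/s and v_y0 = 29.10 sin 62.5° = 25.81 m/s.
Set y = v_y0 t − ½ g t² = 10.0: 12.00 t² − 25.81 t + 10.0 = 0.
Quadratic formula: t = (25.81 ± √186.26) / 24.0 = (25.81 ± 13.65) / 24.0 → t = 0.5068 s or 1.644 s.
The first (ascending) time is 0.5068 s.

0.5068 s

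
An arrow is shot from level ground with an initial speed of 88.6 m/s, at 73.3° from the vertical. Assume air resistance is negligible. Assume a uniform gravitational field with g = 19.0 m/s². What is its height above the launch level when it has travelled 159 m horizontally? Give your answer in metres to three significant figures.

14.4 m

vₓ = 88.60 sin 73.3° = 84.86 m/s; v_y0 = 88.60 cos 73.3° = 25.46 m/s.
At x = 159 m, t = x/vₓ = 159/84.86 = 1.874 s.
Height: y = v_y0 t − ½ g t² = 25.46 × 1.874 − 9.500 × 1.874² = 47.70 − 33.35 = 14.35 m.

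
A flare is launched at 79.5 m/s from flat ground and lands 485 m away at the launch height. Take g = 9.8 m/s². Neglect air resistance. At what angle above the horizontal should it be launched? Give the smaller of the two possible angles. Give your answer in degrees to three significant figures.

24.4°

From R = (v₀²/g) sin 2θ: sin 2θ = 9.80 × 485 / 6320.2 = 0.7520.
2θ = 48.77° or 180° − 48.77° = 131.2°, so θ = 24.38° or 65.62°.
The smaller angle is 24.38°.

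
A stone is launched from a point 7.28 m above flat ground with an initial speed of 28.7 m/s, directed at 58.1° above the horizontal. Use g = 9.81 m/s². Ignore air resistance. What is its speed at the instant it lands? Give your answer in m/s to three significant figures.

Resolve: vₓ = 28.70 cos 58.1° = 15.17 m/s and v_y0 = 28.70 sin 58.1° = 24.37 m/s.
Vertical motion (up positive, ground at y = 0): 4.905 t² − (24.37) t − 7.28 = 0, so t = (24.37 + √(24.37² + 2·9.81·7.28)) / 9.81 = (24.37 + 27.14) / 9.81 = 5.250 s.
Vertical velocity at impact: v_y = v_y0 − g t = 24.37 − 9.81 × 5.250 = −27.14 m/s.
Speed: |v| = √(vₓ² + v_y²) = √(15.17² + 27.14²) = 31.09 m/s.

31.1 m/s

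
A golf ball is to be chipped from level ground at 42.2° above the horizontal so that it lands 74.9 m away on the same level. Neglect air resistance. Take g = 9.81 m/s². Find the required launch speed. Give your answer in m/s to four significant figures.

Level-ground range: R = v₀² sin(2θ)/g, so v₀ = √(gR / sin 2θ).
v₀ = √(9.81 × 74.9 / sin 84.40°) = √(734.8 / 0.9952) = √738.29 = 27.17 m/s.

27.17 m/s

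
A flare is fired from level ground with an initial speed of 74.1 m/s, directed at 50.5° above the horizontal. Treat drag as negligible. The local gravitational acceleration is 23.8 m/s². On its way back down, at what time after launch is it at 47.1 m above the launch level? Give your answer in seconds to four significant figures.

3.749 s

Components: vₓ = 74.10 cos 50.5° = 47.13 m/s, v_y0 = 74.10 sin 50.5° = 57.18 m/s.
Require v_y0 t − ½ g t² = 47.1, i.e. 11.90 t² − 57.18 t + 47.1 = 0.
t = [57.18 ± √(57.18² − 2·23.8·47.1)] / 23.8 = (57.18 ± 32.05) / 23.8, so t = 1.056 s or t = 3.749 s.
The descending-branch root is 3.749 s.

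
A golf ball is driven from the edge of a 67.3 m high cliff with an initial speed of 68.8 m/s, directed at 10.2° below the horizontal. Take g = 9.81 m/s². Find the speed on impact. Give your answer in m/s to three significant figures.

Resolve: vₓ = 68.80 cos 10.2° = 67.71 m/s and v_y0 = −12.18 m/s (downward).
With up positive and y = 0 at the ground: y(t) = 67.3 + (−12.18) t − 4.905 t². Setting y = 0 and taking the positive root: t = [−12.18 + √(12.18² + 2·9.81·67.3)] / 9.81 = (−12.18 + 38.33) / 9.81 = 2.665 s.
Vertical velocity at impact: v_y = v_y0 − g t = −12.18 − 9.81 × 2.665 = −38.33 m/s.
Speed: |v| = √(vₓ² + v_y²) = √(67.71² + 38.33²) = 77.81 m/s.

77.8 m/s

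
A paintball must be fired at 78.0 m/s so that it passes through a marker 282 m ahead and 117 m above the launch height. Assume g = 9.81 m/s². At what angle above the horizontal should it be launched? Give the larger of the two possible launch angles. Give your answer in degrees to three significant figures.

74.5°

Trajectory: y = x tanθ − g x² (1 + tan²θ)/(2v₀²). With x = 282, y = 117, v₀ = 78.0, g = 9.81:
64.11 tan²θ − 282 tanθ + (181.1) = 0.
tanθ = [282 ± √(282² − 4 × 64.11 × (181.1))] / (2 × 64.11) = (282 ± 181.9) / 128.2, giving tanθ = 0.7809 or 3.618.
θ = 37.99° or 74.55°; the larger is 74.55°.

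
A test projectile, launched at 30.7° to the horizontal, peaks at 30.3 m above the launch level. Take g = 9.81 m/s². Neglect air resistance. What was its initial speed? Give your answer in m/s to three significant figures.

At the peak v_y = 0, so v_y0 = √(2gH) = √(2 × 9.81 × 30.3) = 24.38 m/s.
v_y0 = v₀ sin θ ⇒ v₀ = 24.38 / sin 30.7° = 47.76 m/s.

47.8 m/s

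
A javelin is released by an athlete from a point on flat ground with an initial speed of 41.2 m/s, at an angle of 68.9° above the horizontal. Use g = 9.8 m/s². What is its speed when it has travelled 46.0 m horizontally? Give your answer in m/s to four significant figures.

Horizontal component vₓ = 41.20 cos 68.9° = 14.83 m/s; vertical v_y0 = 41.20 sin 68.9° = 38.44 m/s.
x = vₓ t ⇒ t = 46.0/14.83 = 3.101 s.
Vertical velocity there: v_y = v_y0 − g t = 38.44 − 9.80 × 3.101 = 8.044 m/s.
Speed: √(vₓ² + v_y²) = √(14.83² + 8.044²) = 16.87 m/s.

16.87 m/s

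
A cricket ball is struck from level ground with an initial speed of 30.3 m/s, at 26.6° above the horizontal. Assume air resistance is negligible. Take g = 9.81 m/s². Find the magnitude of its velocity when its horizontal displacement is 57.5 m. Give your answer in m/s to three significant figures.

vₓ = 30.30 cos 26.6° = 27.09 m/s; v_y0 = 30.30 sin 26.6° = 13.57 m/s.
At x = 57.5 m, t = x/vₓ = 57.5/27.09 = 2.122 s.
Vertical velocity there: v_y = v_y0 − g t = 13.57 − 9.81 × 2.122 = −7.253 m/s.
Speed: √(vₓ² + v_y²) = √(27.09² + 7.253²) = 28.05 m/s.

28.0 m/s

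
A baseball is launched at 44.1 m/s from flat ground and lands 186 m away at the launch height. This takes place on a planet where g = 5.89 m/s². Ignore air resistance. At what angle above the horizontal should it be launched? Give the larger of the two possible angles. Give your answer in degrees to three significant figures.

R = v₀² sin 2θ / g gives sin 2θ = gR/v₀² = 5.89·186/44.1² = 0.5633.
2θ = 34.29° or 180° − 34.29° = 145.7°, so θ = 17.14° or 72.86°.
The larger angle is 72.86°.

72.9°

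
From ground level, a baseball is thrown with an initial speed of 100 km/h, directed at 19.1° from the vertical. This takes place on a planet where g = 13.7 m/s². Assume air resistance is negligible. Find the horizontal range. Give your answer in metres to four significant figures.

Convert: 100 km/h = 100/3.6 = 27.78 m/s.
Components: vₓ = 27.78 sin 19.1° = 9.089 m/s, v_y0 = 27.78 cos 19.1° = 26.25 m/s.
Time aloft: T = 2 v_y0 / g = 2 × 26.25 / 13.7 = 3.832 s.
Range: R = vₓ T = 9.089 × 3.832 = 34.83 m.

34.83 m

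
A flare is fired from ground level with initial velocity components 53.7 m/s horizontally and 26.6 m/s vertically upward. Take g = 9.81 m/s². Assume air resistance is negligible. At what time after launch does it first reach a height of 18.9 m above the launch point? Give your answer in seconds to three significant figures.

0.841 s

Require v_y0 t − ½ g t² = 18.9, i.e. 4.905 t² − 26.60 t + 18.9 = 0.
Quadratic formula: t = (26.60 ± √336.74) / 9.81 = (26.60 ± 18.35) / 9.81 → t = 0.8409 s or 4.582 s.
The first (ascending) time is 0.8409 s.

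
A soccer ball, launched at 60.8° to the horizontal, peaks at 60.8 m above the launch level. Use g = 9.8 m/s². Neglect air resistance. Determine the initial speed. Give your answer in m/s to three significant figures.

39.5 m/s

At the peak v_y = 0, so v_y0 = √(2gH) = √(2 × 9.80 × 60.8) = 34.52 m/s.
v_y0 = v₀ sin θ ⇒ v₀ = 34.52 / sin 60.8° = 39.55 m/s.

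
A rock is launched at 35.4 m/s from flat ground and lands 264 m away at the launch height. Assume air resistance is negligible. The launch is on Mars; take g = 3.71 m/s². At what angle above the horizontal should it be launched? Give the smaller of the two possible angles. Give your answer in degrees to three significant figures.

From R = (v₀²/g) sin 2θ: sin 2θ = 3.71 × 264 / 1253.2 = 0.7816.
2θ = 51.41° or 180° − 51.41° = 128.6°, so θ = 25.70° or 64.30°.
The smaller angle is 25.70°.

25.7°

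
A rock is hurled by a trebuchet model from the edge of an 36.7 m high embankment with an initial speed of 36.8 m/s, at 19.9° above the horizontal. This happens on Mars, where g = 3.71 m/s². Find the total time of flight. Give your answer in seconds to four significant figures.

8.960 s

Components: vₓ = 36.80 cos 19.9° = 34.60 m/s, v_y0 = 36.80 sin 19.9° = 12.53 m/s.
With up positive and y = 0 at the ground: y(t) = 36.7 + (12.53) t − 1.855 t². Setting y = 0 and taking the positive root: t = [12.53 + √(12.53² + 2·3.71·36.7)] / 3.71 = (12.53 + 20.72) / 3.71 = 8.960 s.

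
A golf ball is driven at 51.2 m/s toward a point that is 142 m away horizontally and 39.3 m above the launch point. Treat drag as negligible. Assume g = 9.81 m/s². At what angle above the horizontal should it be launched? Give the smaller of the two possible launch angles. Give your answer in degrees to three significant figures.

Trajectory: y = x tanθ − g x² (1 + tan²θ)/(2v₀²). With x = 142, y = 39.3, v₀ = 51.2, g = 9.81:
37.73 tan²θ − 142 tanθ + (77.03) = 0.
tanθ = [142 ± √(142² − 4 × 37.73 × (77.03))] / (2 × 37.73) = (142 ± 92.41) / 75.46, giving tanθ = 0.6572 or 3.106.
θ = 33.31° or 72.16°; the smaller is 33.31°.

33.3°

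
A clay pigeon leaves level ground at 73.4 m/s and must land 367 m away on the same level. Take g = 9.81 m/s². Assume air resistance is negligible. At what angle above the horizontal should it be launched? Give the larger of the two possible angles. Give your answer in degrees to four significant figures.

Level-ground range R = v₀² sin(2θ)/g ⇒ sin(2θ) = gR/v₀² = 9.81 × 367 / 73.4² = 0.6683.
2θ = 41.93° or 180° − 41.93° = 138.1°, so θ = 20.97° or 69.03°.
The larger angle is 69.03°.

69.03°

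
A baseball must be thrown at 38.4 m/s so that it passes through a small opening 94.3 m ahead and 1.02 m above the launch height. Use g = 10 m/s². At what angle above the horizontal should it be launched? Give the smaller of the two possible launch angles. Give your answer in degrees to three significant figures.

20.6°

Trajectory: y = x tanθ − g x² (1 + tan²θ)/(2v₀²). With x = 94.3, y = 1.02, v₀ = 38.4, g = 10.0:
30.15 tan²θ − 94.3 tanθ + (31.17) = 0.
tanθ = [94.3 ± √(94.3² − 4 × 30.15 × (31.17))] / (2 × 30.15) = (94.3 ± 71.64) / 60.31, giving tanθ = 0.3757 or 2.752.
θ = 20.59° or 70.03°; the smaller is 20.59°.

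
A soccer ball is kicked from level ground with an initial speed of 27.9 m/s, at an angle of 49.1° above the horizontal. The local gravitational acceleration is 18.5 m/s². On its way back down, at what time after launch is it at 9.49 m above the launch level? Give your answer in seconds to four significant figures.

Horizontal component vₓ = 27.90 cos 49.1° = 18.27 m/s; vertical v_y0 = 27.90 sin 49.1° = 21.09 m/s.
Require v_y0 t − ½ g t² = 9.49, i.e. 9.250 t² − 21.09 t + 9.49 = 0.
Quadratic formula: t = (21.09 ± √93.587) / 18.5 = (21.09 ± 9.674) / 18.5 → t = 0.6170 s or 1.663 s.
The descending-branch root is 1.663 s.

1.663 s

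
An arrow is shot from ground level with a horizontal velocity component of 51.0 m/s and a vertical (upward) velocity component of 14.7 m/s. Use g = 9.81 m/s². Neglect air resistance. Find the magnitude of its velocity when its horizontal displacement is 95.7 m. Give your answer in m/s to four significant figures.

x = vₓ t ⇒ t = 95.7/51.00 = 1.876 s.
Vertical velocity there: v_y = v_y0 − g t = 14.70 − 9.81 × 1.876 = −3.708 m/s.
Speed: √(vₓ² + v_y²) = √(51.00² + 3.708²) = 51.13 m/s.

51.13 m/s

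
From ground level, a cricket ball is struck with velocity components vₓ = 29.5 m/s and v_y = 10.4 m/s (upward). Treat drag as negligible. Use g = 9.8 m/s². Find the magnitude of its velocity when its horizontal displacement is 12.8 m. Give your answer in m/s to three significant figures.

At x = 12.8 m, t = x/vₓ = 12.8/29.50 = 0.4339 s.
Vertical velocity there: v_y = v_y0 − g t = 10.40 − 9.80 × 0.4339 = 6.148 m/s.
Speed: √(vₓ² + v_y²) = √(29.50² + 6.148²) = 30.13 m/s.

30.1 m/s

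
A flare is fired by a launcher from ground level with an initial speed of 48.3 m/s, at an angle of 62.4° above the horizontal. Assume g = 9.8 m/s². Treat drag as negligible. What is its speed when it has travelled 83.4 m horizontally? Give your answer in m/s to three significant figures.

Resolve: vₓ = 48.30 cos 62.4° = 22.38 m/s and v_y0 = 48.30 sin 62.4° = 42.80 m/s.
At x = 83.4 m, t = x/vₓ = 83.4/22.38 = 3.727 s.
Vertical velocity there: v_y = v_y0 − g t = 42.80 − 9.80 × 3.727 = 6.279 m/s.
Speed: √(vₓ² + v_y²) = √(22.38² + 6.279²) = 23.24 m/s.

23.2 m/s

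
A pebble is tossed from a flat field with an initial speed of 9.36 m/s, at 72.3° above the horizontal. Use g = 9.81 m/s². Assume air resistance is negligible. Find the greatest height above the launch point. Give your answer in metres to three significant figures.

Horizontal component vₓ = 9.360 cos 72.3° = 2.846 m/s; vertical v_y0 = 9.360 sin 72.3° = 8.917 m/s.
At the apex v_y = 0, so H = v_y0²/(2g) = 8.917²/19.62 = 4.053 m.

4.05 m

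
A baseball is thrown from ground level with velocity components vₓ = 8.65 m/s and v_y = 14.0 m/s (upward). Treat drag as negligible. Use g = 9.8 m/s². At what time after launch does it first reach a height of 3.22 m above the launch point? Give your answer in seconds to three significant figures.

0.252 s

Set y = v_y0 t − ½ g t² = 3.22: 4.900 t² − 14.00 t + 3.22 = 0.
Quadratic formula: t = (14.00 ± √132.89) / 9.80 = (14.00 ± 11.53) / 9.80 → t = 0.2523 s or 2.605 s.
The first (ascending) time is 0.2523 s.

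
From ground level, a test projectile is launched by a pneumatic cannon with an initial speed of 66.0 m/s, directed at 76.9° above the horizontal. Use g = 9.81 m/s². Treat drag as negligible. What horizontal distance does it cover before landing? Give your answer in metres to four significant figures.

Components: vₓ = 66.00 cos 76.9° = 14.96 m/s, v_y0 = 66.00 sin 76.9° = 64.28 m/s.
Flight time T = 2 v_y0 / g = 13.11 s.
Horizontal distance R = vₓ T = 14.96 × 13.11 = 196.0 m.

196.0 m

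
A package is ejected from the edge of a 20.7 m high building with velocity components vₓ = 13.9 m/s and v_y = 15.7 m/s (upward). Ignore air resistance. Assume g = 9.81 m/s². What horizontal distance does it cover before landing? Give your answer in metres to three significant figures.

58.4 m

Vertical motion (up positive, ground at y = 0): 4.905 t² − (15.70) t − 20.7 = 0, so t = (15.70 + √(15.70² + 2·9.81·20.7)) / 9.81 = (15.70 + 25.55) / 9.81 = 4.205 s.
Horizontal distance: R = vₓ t = 13.90 × 4.205 = 58.44 m.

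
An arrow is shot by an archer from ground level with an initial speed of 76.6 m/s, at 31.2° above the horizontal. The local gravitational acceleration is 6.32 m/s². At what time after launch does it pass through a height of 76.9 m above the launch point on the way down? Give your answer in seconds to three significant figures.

10.2 s

Resolve: vₓ = 76.60 cos 31.2° = 65.52 m/s and v_y0 = 76.60 sin 31.2° = 39.68 m/s.
Set y = v_y0 t − ½ g t² = 76.9: 3.160 t² − 39.68 t + 76.9 = 0.
t = [39.68 ± √(39.68² − 2·6.32·76.9)] / 6.32 = (39.68 ± 24.55) / 6.32, so t = 2.395 s or t = 10.16 s.
The descending-branch root is 10.16 s.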